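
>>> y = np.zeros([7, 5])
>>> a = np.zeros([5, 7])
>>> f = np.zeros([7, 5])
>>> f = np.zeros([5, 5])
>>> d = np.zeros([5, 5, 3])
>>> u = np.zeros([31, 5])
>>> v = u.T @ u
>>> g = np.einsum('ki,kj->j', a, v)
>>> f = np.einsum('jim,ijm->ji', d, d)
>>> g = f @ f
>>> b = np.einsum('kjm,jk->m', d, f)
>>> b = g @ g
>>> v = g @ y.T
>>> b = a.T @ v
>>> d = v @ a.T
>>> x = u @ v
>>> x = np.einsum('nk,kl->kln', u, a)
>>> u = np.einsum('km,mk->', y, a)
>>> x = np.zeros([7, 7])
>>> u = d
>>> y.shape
(7, 5)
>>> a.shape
(5, 7)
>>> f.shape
(5, 5)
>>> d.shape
(5, 5)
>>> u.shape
(5, 5)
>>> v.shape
(5, 7)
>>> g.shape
(5, 5)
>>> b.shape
(7, 7)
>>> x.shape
(7, 7)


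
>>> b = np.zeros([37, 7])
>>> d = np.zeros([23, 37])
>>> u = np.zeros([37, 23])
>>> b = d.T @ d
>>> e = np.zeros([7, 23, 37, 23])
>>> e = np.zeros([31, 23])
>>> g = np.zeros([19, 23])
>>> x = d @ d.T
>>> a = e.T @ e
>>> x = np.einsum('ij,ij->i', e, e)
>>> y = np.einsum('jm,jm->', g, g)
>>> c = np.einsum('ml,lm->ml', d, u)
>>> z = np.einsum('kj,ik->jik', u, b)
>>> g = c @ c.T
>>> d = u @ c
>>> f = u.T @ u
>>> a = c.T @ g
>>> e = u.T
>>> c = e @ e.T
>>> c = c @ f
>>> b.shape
(37, 37)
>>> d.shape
(37, 37)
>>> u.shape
(37, 23)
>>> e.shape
(23, 37)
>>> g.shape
(23, 23)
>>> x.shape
(31,)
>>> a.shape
(37, 23)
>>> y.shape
()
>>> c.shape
(23, 23)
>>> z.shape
(23, 37, 37)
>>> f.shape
(23, 23)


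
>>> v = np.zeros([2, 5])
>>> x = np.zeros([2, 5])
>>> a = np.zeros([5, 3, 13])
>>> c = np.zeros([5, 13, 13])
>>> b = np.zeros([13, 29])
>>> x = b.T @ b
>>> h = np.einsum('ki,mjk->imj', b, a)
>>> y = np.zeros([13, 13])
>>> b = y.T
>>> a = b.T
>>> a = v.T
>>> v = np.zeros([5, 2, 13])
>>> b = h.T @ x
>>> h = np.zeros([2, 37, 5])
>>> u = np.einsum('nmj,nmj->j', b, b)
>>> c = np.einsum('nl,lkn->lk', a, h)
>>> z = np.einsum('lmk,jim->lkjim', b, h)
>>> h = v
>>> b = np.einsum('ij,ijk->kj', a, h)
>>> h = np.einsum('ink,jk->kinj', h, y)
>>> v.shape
(5, 2, 13)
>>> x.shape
(29, 29)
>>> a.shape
(5, 2)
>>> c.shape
(2, 37)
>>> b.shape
(13, 2)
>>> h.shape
(13, 5, 2, 13)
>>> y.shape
(13, 13)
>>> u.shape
(29,)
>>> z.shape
(3, 29, 2, 37, 5)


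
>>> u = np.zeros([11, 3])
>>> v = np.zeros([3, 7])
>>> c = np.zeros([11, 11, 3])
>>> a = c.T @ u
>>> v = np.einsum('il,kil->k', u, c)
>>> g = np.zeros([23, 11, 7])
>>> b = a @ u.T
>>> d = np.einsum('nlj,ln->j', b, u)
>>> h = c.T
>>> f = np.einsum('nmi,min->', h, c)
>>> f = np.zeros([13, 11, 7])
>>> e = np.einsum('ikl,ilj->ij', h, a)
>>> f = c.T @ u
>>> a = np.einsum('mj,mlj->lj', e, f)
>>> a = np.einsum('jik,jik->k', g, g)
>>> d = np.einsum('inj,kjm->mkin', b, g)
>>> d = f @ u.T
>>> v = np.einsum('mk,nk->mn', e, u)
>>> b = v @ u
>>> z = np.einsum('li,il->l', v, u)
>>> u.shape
(11, 3)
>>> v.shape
(3, 11)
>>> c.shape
(11, 11, 3)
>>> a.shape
(7,)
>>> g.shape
(23, 11, 7)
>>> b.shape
(3, 3)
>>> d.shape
(3, 11, 11)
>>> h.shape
(3, 11, 11)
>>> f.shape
(3, 11, 3)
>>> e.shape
(3, 3)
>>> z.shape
(3,)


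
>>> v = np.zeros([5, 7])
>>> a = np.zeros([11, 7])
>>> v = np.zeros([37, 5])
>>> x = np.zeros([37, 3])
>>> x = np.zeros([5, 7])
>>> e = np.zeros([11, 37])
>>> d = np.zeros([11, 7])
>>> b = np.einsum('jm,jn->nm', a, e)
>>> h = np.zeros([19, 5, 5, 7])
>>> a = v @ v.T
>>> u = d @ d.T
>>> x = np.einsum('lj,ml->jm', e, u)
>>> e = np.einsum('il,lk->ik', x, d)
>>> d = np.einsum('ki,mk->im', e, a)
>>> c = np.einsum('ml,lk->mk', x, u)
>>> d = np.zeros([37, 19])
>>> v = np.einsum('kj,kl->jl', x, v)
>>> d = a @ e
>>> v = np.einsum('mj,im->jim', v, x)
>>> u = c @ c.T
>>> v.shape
(5, 37, 11)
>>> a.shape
(37, 37)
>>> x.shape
(37, 11)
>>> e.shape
(37, 7)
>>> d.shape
(37, 7)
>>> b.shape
(37, 7)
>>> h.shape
(19, 5, 5, 7)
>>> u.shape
(37, 37)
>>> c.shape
(37, 11)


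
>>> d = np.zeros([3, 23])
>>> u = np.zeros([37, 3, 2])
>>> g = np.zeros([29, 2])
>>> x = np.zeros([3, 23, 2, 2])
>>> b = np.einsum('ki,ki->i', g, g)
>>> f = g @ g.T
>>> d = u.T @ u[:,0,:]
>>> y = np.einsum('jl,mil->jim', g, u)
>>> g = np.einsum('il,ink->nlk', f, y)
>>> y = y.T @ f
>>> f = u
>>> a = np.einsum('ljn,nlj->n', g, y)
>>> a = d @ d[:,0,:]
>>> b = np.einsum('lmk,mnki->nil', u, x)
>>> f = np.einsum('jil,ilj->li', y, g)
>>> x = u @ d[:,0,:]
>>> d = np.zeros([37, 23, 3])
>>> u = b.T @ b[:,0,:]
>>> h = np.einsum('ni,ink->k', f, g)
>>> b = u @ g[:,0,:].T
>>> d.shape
(37, 23, 3)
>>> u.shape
(37, 2, 37)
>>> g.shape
(3, 29, 37)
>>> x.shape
(37, 3, 2)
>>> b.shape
(37, 2, 3)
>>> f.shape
(29, 3)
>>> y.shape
(37, 3, 29)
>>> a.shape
(2, 3, 2)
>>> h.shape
(37,)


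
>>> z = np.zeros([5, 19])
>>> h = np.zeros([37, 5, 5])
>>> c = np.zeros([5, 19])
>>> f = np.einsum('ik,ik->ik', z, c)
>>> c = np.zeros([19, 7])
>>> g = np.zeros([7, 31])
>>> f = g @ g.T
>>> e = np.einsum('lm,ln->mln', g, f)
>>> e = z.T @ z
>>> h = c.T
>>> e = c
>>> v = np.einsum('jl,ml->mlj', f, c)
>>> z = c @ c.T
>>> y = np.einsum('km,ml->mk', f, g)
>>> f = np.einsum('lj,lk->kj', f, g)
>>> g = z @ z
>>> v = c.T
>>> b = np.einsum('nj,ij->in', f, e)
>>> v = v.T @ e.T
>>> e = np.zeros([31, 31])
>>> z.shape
(19, 19)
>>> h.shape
(7, 19)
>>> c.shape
(19, 7)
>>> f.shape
(31, 7)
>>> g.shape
(19, 19)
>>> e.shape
(31, 31)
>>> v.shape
(19, 19)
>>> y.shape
(7, 7)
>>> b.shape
(19, 31)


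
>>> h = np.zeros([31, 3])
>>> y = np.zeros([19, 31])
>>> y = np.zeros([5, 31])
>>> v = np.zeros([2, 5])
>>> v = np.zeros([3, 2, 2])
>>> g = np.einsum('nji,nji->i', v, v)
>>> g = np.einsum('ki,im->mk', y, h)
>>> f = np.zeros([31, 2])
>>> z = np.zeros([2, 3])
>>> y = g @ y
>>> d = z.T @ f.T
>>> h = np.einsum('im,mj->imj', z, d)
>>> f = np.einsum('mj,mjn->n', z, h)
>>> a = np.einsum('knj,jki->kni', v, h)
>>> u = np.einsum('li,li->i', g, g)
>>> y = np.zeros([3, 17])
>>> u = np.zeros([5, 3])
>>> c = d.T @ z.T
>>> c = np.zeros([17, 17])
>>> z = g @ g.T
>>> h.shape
(2, 3, 31)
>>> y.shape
(3, 17)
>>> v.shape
(3, 2, 2)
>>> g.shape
(3, 5)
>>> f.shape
(31,)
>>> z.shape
(3, 3)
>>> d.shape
(3, 31)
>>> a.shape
(3, 2, 31)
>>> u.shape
(5, 3)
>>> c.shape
(17, 17)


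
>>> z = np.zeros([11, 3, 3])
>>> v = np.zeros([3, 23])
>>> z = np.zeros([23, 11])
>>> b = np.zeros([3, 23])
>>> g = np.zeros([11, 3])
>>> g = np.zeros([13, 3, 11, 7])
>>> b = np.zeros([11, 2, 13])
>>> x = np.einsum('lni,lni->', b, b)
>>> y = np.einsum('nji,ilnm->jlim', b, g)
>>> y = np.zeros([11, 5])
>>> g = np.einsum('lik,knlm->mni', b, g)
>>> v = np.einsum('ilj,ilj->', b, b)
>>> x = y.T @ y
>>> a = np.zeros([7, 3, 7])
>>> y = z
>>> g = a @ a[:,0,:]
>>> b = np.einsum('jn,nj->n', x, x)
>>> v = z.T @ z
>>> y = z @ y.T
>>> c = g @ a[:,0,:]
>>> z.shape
(23, 11)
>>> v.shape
(11, 11)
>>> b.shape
(5,)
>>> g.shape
(7, 3, 7)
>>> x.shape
(5, 5)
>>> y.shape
(23, 23)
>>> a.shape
(7, 3, 7)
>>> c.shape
(7, 3, 7)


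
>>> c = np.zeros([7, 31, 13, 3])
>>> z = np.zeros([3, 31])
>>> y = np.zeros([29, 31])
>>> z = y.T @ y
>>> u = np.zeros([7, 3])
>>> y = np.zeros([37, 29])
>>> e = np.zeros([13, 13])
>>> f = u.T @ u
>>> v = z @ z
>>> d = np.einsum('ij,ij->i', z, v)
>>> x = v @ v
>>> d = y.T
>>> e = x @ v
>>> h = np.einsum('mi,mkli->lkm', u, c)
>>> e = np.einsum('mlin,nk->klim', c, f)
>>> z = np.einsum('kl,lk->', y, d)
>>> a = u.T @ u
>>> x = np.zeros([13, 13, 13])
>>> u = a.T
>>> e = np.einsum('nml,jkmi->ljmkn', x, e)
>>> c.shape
(7, 31, 13, 3)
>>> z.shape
()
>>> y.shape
(37, 29)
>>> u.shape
(3, 3)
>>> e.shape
(13, 3, 13, 31, 13)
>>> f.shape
(3, 3)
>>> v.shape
(31, 31)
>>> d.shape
(29, 37)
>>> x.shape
(13, 13, 13)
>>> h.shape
(13, 31, 7)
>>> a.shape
(3, 3)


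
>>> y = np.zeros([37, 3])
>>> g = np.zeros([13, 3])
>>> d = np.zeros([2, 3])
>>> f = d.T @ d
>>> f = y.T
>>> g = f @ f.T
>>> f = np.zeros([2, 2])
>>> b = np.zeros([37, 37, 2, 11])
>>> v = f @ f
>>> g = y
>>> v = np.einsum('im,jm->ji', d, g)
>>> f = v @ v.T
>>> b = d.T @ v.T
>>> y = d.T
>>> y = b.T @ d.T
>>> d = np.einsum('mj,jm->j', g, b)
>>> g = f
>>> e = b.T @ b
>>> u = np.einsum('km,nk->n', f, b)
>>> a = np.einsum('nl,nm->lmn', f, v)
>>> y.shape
(37, 2)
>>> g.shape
(37, 37)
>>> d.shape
(3,)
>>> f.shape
(37, 37)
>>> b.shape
(3, 37)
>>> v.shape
(37, 2)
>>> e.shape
(37, 37)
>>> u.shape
(3,)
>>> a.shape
(37, 2, 37)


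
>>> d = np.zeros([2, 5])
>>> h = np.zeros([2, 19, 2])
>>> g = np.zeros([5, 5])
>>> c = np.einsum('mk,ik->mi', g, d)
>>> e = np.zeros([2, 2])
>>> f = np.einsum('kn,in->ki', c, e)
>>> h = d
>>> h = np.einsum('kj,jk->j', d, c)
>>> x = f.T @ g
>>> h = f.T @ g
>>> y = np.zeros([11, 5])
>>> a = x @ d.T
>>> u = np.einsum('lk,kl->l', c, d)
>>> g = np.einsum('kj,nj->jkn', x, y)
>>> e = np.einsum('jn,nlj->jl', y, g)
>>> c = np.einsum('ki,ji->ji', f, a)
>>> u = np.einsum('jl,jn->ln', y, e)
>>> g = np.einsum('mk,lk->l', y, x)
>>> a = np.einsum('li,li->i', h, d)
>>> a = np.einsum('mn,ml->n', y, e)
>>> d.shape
(2, 5)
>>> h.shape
(2, 5)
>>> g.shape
(2,)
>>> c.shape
(2, 2)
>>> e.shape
(11, 2)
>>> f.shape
(5, 2)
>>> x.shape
(2, 5)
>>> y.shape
(11, 5)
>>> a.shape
(5,)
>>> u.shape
(5, 2)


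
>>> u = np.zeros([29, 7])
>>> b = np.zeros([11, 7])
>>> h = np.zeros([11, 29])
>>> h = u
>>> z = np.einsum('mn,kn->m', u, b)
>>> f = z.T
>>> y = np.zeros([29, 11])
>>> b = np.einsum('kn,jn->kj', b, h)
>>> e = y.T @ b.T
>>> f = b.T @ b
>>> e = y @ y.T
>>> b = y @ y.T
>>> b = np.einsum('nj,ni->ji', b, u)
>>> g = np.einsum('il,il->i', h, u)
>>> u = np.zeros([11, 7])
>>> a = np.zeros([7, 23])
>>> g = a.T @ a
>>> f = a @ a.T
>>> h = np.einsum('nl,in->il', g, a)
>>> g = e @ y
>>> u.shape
(11, 7)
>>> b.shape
(29, 7)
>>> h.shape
(7, 23)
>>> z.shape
(29,)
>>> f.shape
(7, 7)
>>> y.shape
(29, 11)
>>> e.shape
(29, 29)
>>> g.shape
(29, 11)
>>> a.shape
(7, 23)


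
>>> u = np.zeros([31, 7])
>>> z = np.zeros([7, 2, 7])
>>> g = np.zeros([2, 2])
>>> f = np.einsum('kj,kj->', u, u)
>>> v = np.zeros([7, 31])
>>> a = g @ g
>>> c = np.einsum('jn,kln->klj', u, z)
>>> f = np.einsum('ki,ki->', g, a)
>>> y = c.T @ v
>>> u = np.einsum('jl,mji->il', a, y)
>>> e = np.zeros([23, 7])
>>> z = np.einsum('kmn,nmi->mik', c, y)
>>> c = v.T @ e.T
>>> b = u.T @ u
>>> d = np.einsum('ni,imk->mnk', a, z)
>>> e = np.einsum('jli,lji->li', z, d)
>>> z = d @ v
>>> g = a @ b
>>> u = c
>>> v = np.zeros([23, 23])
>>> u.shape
(31, 23)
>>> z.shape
(31, 2, 31)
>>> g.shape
(2, 2)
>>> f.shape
()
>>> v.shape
(23, 23)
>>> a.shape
(2, 2)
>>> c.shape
(31, 23)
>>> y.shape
(31, 2, 31)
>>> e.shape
(31, 7)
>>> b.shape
(2, 2)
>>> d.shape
(31, 2, 7)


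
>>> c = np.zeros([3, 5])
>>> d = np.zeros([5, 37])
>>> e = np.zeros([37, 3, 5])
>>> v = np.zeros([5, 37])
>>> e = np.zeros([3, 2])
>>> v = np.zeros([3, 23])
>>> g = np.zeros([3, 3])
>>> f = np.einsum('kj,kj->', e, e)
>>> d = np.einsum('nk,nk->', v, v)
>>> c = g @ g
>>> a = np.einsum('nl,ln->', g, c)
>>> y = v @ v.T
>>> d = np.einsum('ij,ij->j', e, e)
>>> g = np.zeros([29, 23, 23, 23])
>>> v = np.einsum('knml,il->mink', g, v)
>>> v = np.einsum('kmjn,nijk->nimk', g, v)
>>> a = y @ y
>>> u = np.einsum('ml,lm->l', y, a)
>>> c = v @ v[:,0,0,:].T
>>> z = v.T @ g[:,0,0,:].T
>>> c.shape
(23, 3, 23, 23)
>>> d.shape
(2,)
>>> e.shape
(3, 2)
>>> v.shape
(23, 3, 23, 29)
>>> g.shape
(29, 23, 23, 23)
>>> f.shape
()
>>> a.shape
(3, 3)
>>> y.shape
(3, 3)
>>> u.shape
(3,)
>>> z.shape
(29, 23, 3, 29)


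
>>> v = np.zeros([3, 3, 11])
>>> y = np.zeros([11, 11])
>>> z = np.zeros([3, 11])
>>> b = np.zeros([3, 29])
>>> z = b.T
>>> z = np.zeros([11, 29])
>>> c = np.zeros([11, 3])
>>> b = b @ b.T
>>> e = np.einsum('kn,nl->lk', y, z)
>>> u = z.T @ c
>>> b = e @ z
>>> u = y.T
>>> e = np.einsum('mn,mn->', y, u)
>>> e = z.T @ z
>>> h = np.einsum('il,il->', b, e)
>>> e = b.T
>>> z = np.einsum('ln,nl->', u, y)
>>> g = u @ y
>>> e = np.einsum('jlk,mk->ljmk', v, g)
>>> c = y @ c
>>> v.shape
(3, 3, 11)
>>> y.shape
(11, 11)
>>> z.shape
()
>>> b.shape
(29, 29)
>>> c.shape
(11, 3)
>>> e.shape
(3, 3, 11, 11)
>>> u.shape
(11, 11)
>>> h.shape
()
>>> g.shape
(11, 11)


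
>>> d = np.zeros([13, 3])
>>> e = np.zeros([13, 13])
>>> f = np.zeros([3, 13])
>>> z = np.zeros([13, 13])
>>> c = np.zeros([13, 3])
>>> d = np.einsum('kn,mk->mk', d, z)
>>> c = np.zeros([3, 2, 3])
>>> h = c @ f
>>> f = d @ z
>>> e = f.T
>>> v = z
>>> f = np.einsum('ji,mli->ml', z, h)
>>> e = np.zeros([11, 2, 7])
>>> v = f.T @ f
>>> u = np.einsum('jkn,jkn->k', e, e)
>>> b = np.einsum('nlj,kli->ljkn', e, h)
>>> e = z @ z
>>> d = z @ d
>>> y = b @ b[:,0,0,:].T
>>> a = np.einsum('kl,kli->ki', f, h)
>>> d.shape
(13, 13)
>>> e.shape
(13, 13)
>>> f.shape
(3, 2)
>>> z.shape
(13, 13)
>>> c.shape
(3, 2, 3)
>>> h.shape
(3, 2, 13)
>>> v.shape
(2, 2)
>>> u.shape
(2,)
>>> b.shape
(2, 7, 3, 11)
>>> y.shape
(2, 7, 3, 2)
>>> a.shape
(3, 13)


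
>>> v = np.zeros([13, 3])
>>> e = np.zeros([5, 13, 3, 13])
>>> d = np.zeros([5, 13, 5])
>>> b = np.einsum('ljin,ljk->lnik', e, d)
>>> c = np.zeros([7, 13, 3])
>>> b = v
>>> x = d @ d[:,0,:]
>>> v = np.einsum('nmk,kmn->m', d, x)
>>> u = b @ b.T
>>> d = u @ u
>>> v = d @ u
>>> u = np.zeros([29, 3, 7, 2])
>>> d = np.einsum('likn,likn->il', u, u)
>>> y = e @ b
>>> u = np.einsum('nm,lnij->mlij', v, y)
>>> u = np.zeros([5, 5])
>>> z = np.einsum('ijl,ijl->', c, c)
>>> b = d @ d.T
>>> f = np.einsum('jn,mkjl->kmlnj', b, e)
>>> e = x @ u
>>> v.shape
(13, 13)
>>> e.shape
(5, 13, 5)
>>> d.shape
(3, 29)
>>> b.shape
(3, 3)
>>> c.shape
(7, 13, 3)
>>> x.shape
(5, 13, 5)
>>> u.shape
(5, 5)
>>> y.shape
(5, 13, 3, 3)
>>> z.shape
()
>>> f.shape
(13, 5, 13, 3, 3)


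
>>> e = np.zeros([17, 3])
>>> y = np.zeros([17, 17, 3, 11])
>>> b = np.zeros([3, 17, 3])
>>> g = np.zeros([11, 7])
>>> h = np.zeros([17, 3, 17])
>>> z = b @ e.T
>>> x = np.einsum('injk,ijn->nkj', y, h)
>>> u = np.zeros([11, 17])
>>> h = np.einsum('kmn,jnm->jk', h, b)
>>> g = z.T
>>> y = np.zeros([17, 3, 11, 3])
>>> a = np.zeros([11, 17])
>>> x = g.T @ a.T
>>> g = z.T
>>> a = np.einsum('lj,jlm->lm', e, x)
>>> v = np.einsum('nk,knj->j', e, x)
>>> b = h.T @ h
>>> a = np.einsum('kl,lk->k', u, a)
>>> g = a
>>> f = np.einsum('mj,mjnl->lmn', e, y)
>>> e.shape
(17, 3)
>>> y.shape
(17, 3, 11, 3)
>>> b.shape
(17, 17)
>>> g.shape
(11,)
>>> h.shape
(3, 17)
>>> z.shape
(3, 17, 17)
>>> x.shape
(3, 17, 11)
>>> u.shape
(11, 17)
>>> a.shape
(11,)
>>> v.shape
(11,)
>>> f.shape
(3, 17, 11)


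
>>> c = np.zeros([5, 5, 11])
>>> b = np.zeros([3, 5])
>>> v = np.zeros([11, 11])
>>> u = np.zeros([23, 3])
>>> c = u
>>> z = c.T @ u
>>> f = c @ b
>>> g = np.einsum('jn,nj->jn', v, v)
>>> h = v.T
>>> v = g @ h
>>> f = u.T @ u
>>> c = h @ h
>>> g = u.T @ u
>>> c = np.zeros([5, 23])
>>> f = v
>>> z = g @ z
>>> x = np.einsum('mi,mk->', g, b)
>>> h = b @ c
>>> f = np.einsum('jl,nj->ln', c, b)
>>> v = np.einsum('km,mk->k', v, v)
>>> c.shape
(5, 23)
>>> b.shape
(3, 5)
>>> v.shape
(11,)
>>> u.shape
(23, 3)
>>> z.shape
(3, 3)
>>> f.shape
(23, 3)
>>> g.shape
(3, 3)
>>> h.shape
(3, 23)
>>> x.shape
()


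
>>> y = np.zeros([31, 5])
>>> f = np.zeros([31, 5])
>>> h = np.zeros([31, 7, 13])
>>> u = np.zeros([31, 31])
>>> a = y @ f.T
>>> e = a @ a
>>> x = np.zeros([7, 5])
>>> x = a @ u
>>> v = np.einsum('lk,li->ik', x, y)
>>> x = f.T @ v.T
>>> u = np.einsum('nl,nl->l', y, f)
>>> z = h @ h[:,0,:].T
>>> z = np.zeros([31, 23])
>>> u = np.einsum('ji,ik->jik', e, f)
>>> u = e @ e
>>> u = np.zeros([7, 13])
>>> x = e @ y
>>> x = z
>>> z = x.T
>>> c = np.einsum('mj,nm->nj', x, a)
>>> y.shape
(31, 5)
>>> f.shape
(31, 5)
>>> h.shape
(31, 7, 13)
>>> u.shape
(7, 13)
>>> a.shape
(31, 31)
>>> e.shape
(31, 31)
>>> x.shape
(31, 23)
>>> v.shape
(5, 31)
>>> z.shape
(23, 31)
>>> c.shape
(31, 23)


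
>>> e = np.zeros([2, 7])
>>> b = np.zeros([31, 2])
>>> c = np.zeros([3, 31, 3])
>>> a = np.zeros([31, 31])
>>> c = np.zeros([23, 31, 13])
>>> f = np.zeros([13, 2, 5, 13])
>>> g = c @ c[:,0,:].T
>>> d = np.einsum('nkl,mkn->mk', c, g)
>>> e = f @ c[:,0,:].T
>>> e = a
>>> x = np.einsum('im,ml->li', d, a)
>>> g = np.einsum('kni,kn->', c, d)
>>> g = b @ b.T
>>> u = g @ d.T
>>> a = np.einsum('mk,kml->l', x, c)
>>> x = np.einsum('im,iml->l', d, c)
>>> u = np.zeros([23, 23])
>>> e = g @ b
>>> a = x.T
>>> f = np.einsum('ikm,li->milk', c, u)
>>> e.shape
(31, 2)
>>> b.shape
(31, 2)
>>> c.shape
(23, 31, 13)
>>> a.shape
(13,)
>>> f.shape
(13, 23, 23, 31)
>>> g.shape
(31, 31)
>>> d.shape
(23, 31)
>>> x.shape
(13,)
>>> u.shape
(23, 23)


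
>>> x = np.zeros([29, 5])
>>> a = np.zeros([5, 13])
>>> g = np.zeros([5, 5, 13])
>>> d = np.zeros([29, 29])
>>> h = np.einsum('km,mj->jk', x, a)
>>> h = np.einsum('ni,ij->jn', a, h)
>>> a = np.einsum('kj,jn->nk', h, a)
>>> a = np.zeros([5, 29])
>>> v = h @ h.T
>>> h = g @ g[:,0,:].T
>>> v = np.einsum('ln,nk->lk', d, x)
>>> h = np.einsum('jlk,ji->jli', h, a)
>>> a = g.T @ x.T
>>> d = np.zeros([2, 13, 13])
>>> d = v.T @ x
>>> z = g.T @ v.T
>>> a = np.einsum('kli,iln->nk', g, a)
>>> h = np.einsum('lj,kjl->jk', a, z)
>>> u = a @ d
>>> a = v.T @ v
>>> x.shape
(29, 5)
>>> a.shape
(5, 5)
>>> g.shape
(5, 5, 13)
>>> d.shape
(5, 5)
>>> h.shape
(5, 13)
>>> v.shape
(29, 5)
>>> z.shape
(13, 5, 29)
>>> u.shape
(29, 5)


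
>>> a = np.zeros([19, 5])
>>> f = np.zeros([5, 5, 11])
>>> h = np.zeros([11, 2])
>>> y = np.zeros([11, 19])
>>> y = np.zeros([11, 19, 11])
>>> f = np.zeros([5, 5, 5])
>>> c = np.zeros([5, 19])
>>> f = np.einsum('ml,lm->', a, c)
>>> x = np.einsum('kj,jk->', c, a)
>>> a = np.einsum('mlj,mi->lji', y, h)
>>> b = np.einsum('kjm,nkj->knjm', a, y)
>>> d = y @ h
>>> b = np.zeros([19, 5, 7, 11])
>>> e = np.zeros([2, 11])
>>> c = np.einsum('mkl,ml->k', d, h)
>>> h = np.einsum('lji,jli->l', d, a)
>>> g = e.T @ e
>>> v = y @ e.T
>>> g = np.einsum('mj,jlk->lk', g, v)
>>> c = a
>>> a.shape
(19, 11, 2)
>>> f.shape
()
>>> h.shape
(11,)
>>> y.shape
(11, 19, 11)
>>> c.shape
(19, 11, 2)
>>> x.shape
()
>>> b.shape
(19, 5, 7, 11)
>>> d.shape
(11, 19, 2)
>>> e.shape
(2, 11)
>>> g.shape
(19, 2)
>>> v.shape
(11, 19, 2)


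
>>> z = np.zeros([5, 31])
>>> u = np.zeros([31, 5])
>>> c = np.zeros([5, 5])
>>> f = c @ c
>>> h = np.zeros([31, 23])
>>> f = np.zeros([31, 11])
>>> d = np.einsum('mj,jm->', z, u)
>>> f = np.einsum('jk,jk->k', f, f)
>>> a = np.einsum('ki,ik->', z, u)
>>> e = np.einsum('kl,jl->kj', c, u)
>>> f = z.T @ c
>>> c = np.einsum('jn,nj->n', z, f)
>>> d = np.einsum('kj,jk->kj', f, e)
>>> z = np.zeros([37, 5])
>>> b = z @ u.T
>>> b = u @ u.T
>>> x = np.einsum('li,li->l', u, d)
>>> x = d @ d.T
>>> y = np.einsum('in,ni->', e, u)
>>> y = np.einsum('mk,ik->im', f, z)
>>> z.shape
(37, 5)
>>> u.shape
(31, 5)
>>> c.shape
(31,)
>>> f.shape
(31, 5)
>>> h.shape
(31, 23)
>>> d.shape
(31, 5)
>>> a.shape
()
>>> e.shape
(5, 31)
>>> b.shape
(31, 31)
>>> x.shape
(31, 31)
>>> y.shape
(37, 31)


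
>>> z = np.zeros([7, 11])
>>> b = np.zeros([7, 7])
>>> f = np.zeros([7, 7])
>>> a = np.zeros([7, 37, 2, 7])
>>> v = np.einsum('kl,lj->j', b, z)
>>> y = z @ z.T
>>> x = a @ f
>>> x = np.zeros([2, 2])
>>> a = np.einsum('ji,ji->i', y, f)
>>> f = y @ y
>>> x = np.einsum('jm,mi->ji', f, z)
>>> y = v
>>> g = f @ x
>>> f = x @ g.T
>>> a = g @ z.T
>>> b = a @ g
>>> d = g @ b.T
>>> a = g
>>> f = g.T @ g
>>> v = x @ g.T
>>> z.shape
(7, 11)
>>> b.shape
(7, 11)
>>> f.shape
(11, 11)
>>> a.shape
(7, 11)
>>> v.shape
(7, 7)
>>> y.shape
(11,)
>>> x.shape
(7, 11)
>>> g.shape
(7, 11)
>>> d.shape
(7, 7)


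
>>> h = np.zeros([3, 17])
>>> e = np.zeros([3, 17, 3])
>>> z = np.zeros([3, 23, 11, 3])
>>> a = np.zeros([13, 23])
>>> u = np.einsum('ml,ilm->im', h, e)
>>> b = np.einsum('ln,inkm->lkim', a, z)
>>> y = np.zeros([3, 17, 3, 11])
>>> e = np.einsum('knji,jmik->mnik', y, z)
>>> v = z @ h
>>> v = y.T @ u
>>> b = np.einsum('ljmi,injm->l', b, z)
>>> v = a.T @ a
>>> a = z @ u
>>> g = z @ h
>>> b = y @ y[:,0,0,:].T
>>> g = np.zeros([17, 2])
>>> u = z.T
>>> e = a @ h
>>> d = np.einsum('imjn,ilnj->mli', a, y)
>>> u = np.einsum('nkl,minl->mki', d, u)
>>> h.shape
(3, 17)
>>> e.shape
(3, 23, 11, 17)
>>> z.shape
(3, 23, 11, 3)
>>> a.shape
(3, 23, 11, 3)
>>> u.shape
(3, 17, 11)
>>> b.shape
(3, 17, 3, 3)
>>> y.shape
(3, 17, 3, 11)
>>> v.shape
(23, 23)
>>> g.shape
(17, 2)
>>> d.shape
(23, 17, 3)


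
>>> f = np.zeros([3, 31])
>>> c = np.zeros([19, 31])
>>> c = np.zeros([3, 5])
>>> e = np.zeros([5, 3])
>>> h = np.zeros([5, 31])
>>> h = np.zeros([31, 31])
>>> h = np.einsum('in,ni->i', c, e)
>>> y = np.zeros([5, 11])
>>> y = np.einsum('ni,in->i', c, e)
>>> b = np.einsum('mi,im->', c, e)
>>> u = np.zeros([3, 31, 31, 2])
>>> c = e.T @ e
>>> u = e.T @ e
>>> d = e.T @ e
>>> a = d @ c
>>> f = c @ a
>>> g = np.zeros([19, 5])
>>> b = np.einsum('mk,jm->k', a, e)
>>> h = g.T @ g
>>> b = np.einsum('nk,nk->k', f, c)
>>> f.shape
(3, 3)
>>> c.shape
(3, 3)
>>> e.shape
(5, 3)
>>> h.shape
(5, 5)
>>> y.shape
(5,)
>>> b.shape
(3,)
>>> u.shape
(3, 3)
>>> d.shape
(3, 3)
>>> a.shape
(3, 3)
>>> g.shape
(19, 5)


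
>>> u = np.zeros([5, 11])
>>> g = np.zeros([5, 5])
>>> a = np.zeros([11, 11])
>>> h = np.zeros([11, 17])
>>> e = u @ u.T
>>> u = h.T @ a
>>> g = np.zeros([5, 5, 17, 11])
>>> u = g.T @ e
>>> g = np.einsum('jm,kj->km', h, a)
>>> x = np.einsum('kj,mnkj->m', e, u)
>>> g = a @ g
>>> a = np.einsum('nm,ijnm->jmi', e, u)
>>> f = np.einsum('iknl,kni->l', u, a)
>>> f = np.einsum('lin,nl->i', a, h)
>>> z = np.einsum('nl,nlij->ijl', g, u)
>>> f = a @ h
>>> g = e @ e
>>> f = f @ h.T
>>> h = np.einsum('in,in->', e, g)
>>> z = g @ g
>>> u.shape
(11, 17, 5, 5)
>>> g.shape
(5, 5)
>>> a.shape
(17, 5, 11)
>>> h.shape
()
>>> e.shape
(5, 5)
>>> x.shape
(11,)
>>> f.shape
(17, 5, 11)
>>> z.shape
(5, 5)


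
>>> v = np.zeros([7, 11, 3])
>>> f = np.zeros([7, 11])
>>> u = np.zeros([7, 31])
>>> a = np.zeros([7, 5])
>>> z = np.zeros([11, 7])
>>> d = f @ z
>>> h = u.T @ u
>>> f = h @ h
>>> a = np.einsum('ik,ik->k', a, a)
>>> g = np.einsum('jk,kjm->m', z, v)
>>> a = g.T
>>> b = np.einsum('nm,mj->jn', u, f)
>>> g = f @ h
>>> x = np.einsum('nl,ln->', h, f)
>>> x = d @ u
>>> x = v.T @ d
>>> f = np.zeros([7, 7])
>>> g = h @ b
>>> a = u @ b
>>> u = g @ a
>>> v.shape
(7, 11, 3)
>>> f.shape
(7, 7)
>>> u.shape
(31, 7)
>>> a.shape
(7, 7)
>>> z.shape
(11, 7)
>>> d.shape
(7, 7)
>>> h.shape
(31, 31)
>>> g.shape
(31, 7)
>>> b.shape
(31, 7)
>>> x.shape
(3, 11, 7)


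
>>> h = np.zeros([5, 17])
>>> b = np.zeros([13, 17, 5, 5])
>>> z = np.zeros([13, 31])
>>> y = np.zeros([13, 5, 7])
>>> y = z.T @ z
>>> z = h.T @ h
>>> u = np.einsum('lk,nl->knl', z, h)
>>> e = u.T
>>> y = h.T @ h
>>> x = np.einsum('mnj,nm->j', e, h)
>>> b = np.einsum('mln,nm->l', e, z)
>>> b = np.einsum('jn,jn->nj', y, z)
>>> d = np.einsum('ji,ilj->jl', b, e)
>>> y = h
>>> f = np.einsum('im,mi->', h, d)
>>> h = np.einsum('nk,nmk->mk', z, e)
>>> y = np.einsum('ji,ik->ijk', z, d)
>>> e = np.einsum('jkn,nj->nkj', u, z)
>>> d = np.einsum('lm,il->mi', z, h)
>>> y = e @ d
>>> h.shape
(5, 17)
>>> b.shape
(17, 17)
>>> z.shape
(17, 17)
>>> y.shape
(17, 5, 5)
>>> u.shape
(17, 5, 17)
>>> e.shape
(17, 5, 17)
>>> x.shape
(17,)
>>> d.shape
(17, 5)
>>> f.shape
()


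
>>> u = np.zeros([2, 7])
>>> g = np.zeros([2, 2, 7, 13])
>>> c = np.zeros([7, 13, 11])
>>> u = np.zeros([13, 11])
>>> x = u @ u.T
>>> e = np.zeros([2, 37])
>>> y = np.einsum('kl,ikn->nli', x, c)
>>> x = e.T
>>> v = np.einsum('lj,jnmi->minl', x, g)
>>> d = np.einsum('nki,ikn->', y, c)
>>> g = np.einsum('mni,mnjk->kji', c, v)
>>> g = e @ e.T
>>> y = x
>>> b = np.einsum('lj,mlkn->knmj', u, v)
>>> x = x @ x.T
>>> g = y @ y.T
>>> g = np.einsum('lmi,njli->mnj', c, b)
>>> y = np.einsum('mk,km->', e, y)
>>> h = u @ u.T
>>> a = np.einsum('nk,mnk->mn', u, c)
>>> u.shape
(13, 11)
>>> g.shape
(13, 2, 37)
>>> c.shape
(7, 13, 11)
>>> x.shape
(37, 37)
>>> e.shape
(2, 37)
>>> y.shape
()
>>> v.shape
(7, 13, 2, 37)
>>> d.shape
()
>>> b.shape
(2, 37, 7, 11)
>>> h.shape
(13, 13)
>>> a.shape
(7, 13)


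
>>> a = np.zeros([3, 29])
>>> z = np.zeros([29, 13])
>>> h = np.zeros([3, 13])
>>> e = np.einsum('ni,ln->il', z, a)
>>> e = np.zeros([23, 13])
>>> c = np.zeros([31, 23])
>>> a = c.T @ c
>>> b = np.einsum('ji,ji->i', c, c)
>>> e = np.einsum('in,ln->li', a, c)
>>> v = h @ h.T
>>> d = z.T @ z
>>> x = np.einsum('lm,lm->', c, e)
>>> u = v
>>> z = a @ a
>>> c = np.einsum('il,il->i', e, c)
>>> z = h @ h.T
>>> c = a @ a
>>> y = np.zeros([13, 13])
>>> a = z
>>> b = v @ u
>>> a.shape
(3, 3)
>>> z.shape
(3, 3)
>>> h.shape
(3, 13)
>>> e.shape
(31, 23)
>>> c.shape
(23, 23)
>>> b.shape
(3, 3)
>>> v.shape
(3, 3)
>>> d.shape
(13, 13)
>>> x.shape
()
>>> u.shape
(3, 3)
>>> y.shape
(13, 13)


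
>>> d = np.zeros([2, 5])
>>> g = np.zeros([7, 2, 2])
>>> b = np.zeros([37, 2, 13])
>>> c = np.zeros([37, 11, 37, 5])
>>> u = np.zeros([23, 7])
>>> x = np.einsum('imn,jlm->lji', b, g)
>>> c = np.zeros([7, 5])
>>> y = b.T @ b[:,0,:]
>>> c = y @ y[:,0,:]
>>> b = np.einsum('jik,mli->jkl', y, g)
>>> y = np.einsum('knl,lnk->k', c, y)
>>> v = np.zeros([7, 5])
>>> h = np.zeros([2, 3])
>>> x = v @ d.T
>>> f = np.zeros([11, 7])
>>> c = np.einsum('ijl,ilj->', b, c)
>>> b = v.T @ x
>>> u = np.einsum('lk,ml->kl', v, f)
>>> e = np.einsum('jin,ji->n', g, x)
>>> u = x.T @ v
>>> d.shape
(2, 5)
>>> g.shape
(7, 2, 2)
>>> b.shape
(5, 2)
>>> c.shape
()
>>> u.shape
(2, 5)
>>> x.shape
(7, 2)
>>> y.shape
(13,)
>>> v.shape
(7, 5)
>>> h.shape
(2, 3)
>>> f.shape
(11, 7)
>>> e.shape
(2,)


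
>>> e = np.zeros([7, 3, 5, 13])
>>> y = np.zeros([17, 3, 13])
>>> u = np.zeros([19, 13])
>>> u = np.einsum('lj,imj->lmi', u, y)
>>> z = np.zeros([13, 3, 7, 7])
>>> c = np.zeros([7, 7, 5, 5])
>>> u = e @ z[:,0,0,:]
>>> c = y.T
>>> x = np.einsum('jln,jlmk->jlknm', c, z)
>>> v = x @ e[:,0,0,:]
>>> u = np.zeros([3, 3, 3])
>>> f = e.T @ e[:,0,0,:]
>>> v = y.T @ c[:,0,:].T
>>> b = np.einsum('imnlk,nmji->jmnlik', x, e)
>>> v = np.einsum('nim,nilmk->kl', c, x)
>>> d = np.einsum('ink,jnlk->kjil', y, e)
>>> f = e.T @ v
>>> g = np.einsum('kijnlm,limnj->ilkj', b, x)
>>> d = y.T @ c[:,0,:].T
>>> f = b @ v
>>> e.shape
(7, 3, 5, 13)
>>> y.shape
(17, 3, 13)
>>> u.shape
(3, 3, 3)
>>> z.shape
(13, 3, 7, 7)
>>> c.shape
(13, 3, 17)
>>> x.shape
(13, 3, 7, 17, 7)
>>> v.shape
(7, 7)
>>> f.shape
(5, 3, 7, 17, 13, 7)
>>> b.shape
(5, 3, 7, 17, 13, 7)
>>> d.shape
(13, 3, 13)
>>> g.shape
(3, 13, 5, 7)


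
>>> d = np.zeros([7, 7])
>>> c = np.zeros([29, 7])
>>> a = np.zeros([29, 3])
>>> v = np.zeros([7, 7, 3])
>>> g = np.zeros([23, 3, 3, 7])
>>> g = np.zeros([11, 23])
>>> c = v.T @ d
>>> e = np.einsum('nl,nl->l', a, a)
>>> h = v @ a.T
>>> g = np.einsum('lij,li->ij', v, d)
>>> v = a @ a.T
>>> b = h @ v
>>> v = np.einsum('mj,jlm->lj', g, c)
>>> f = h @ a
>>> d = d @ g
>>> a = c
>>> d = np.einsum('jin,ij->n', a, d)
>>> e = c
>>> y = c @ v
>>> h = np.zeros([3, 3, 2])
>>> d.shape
(7,)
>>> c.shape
(3, 7, 7)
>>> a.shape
(3, 7, 7)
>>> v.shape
(7, 3)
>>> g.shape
(7, 3)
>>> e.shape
(3, 7, 7)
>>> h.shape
(3, 3, 2)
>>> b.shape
(7, 7, 29)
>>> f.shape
(7, 7, 3)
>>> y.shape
(3, 7, 3)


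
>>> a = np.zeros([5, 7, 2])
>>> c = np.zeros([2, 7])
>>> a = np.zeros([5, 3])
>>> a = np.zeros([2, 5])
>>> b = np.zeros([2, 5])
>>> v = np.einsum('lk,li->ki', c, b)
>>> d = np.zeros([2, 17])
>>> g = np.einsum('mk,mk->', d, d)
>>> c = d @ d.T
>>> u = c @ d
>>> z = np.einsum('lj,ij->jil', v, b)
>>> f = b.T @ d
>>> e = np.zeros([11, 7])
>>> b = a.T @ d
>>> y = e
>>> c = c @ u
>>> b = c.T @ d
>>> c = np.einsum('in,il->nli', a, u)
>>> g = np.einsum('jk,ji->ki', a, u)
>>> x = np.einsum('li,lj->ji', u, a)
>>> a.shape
(2, 5)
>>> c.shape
(5, 17, 2)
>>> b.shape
(17, 17)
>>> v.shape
(7, 5)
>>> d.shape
(2, 17)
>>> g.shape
(5, 17)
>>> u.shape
(2, 17)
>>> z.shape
(5, 2, 7)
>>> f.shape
(5, 17)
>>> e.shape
(11, 7)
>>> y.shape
(11, 7)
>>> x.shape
(5, 17)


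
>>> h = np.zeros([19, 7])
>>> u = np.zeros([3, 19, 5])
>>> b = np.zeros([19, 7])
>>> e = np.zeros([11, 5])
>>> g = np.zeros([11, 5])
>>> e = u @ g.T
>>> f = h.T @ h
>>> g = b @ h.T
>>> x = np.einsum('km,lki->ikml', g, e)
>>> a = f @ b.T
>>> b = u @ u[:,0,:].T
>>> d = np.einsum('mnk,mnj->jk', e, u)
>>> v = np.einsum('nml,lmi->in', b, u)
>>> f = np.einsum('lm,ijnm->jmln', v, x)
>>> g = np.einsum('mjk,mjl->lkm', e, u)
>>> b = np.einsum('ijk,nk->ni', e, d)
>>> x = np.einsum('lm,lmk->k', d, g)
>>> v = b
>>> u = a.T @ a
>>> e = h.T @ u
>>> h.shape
(19, 7)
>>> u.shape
(19, 19)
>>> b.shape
(5, 3)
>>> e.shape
(7, 19)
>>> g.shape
(5, 11, 3)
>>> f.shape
(19, 3, 5, 19)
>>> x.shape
(3,)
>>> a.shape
(7, 19)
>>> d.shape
(5, 11)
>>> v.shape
(5, 3)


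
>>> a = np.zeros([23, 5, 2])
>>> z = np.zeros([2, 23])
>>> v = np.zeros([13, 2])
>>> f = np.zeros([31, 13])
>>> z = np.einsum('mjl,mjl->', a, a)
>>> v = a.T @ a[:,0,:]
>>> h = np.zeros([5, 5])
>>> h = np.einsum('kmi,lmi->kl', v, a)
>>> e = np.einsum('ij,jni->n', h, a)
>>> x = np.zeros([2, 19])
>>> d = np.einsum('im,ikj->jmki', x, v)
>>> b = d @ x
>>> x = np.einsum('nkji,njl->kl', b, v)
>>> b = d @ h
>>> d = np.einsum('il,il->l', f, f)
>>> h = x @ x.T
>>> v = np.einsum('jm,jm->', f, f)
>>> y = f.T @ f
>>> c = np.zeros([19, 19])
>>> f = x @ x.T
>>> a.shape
(23, 5, 2)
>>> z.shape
()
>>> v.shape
()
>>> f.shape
(19, 19)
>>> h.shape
(19, 19)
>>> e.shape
(5,)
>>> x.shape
(19, 2)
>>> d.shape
(13,)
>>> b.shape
(2, 19, 5, 23)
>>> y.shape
(13, 13)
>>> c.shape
(19, 19)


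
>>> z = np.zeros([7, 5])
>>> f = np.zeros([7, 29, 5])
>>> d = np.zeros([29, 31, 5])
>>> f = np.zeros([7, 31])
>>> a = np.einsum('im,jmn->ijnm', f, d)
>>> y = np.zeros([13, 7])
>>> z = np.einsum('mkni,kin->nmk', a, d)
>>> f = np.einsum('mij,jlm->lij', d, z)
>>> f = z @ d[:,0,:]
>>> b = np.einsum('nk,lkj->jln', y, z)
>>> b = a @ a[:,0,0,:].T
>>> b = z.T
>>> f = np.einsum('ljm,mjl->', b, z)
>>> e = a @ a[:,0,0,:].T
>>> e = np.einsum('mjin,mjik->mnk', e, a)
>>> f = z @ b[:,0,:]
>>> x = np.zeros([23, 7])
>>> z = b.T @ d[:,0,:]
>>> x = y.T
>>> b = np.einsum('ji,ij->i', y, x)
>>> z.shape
(5, 7, 5)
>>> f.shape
(5, 7, 5)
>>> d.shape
(29, 31, 5)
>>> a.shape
(7, 29, 5, 31)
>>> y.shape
(13, 7)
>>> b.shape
(7,)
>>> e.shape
(7, 7, 31)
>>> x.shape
(7, 13)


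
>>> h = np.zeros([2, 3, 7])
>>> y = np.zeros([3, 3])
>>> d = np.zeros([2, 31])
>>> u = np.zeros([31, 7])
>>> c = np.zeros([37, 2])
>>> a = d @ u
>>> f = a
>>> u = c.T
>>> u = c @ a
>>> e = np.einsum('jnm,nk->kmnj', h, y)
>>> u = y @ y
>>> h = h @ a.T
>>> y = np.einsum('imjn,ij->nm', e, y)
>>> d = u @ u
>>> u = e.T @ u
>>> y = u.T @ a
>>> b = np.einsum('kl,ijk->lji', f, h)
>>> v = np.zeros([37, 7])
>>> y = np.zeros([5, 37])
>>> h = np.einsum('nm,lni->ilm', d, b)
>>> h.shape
(2, 7, 3)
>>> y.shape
(5, 37)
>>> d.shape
(3, 3)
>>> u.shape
(2, 3, 7, 3)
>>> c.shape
(37, 2)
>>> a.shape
(2, 7)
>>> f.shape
(2, 7)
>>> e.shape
(3, 7, 3, 2)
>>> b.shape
(7, 3, 2)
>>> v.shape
(37, 7)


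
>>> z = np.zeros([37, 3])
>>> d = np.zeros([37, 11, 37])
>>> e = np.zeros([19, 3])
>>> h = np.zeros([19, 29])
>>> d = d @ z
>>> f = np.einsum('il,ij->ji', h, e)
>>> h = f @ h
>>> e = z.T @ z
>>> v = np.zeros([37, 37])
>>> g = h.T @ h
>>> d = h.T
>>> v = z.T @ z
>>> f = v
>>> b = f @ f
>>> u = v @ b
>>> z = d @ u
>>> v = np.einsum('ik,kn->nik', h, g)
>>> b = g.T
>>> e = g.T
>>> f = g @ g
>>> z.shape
(29, 3)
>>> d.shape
(29, 3)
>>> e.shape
(29, 29)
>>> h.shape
(3, 29)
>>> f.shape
(29, 29)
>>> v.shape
(29, 3, 29)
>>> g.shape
(29, 29)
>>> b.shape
(29, 29)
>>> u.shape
(3, 3)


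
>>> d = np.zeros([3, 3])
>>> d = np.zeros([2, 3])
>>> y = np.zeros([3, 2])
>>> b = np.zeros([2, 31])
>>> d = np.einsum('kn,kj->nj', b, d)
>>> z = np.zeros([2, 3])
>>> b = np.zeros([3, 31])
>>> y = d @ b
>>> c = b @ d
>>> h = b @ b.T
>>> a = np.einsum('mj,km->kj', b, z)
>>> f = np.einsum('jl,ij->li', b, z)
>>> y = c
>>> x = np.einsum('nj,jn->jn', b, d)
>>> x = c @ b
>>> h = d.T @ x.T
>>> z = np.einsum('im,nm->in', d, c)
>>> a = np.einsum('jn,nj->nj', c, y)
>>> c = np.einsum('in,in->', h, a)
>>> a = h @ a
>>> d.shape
(31, 3)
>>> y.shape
(3, 3)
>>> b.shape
(3, 31)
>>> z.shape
(31, 3)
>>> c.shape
()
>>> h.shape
(3, 3)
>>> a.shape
(3, 3)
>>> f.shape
(31, 2)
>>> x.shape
(3, 31)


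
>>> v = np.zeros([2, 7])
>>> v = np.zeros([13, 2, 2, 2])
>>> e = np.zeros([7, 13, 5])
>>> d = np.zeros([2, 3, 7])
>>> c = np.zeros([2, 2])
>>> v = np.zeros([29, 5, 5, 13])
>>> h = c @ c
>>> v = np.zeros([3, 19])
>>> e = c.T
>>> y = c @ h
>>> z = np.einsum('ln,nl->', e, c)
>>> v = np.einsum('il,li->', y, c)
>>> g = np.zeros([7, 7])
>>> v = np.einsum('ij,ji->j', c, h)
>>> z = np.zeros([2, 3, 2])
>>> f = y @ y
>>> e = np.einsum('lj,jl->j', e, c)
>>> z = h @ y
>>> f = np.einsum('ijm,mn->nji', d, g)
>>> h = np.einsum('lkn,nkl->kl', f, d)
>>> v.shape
(2,)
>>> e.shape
(2,)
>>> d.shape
(2, 3, 7)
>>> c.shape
(2, 2)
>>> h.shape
(3, 7)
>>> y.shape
(2, 2)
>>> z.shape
(2, 2)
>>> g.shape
(7, 7)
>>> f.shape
(7, 3, 2)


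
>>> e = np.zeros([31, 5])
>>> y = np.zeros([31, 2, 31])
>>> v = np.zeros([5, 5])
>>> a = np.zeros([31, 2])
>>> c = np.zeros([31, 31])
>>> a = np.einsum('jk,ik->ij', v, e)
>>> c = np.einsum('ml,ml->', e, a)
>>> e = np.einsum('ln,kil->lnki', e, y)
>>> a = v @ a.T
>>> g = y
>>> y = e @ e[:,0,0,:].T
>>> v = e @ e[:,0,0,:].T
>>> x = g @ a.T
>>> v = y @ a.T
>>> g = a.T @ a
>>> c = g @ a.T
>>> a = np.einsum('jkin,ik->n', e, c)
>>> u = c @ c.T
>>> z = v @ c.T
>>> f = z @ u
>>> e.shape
(31, 5, 31, 2)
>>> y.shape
(31, 5, 31, 31)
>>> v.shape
(31, 5, 31, 5)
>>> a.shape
(2,)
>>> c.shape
(31, 5)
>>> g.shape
(31, 31)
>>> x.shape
(31, 2, 5)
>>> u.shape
(31, 31)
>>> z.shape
(31, 5, 31, 31)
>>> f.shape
(31, 5, 31, 31)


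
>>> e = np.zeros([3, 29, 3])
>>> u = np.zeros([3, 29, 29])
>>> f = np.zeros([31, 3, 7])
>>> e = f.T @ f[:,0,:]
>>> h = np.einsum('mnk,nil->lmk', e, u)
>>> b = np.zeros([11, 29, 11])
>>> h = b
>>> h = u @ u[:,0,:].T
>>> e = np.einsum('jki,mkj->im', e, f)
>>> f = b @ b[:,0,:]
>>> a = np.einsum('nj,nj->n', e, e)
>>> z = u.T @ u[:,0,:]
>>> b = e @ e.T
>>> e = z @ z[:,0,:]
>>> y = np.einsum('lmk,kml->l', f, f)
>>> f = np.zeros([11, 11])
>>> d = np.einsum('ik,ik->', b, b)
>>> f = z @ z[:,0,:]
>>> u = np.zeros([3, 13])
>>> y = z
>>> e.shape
(29, 29, 29)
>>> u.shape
(3, 13)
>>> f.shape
(29, 29, 29)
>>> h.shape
(3, 29, 3)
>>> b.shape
(7, 7)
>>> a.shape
(7,)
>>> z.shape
(29, 29, 29)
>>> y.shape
(29, 29, 29)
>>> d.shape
()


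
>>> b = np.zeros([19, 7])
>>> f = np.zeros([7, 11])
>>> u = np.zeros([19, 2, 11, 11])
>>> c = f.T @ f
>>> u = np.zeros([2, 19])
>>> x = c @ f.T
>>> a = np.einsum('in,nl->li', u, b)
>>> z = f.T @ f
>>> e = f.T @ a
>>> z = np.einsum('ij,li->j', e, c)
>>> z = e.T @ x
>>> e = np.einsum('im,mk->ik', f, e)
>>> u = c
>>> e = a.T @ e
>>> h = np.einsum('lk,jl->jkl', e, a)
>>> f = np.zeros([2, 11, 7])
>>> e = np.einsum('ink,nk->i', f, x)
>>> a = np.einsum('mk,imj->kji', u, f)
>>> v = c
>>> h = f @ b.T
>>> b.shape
(19, 7)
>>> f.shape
(2, 11, 7)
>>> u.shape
(11, 11)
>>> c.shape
(11, 11)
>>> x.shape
(11, 7)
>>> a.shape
(11, 7, 2)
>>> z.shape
(2, 7)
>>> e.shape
(2,)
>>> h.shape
(2, 11, 19)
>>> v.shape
(11, 11)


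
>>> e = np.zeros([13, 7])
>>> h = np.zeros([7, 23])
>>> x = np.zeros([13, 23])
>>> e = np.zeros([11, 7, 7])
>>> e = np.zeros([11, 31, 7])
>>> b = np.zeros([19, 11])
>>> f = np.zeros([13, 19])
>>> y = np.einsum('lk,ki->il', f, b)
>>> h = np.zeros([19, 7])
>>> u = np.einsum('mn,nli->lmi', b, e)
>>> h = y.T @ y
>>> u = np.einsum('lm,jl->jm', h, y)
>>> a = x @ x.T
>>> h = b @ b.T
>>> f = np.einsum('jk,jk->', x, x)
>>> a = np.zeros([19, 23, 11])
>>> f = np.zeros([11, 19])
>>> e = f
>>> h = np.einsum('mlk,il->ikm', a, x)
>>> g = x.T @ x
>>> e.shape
(11, 19)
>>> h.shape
(13, 11, 19)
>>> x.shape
(13, 23)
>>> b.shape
(19, 11)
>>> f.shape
(11, 19)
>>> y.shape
(11, 13)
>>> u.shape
(11, 13)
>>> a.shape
(19, 23, 11)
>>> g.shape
(23, 23)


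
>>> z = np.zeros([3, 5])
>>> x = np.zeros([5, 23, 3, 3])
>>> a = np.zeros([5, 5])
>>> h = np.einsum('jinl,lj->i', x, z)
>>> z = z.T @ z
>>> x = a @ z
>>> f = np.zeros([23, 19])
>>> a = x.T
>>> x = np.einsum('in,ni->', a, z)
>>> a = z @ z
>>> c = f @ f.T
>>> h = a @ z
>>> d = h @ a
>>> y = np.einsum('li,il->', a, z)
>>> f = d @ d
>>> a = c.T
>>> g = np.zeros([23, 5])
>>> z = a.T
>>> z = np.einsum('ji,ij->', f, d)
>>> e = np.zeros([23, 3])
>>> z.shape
()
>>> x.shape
()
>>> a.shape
(23, 23)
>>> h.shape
(5, 5)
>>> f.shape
(5, 5)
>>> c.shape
(23, 23)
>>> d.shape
(5, 5)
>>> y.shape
()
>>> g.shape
(23, 5)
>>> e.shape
(23, 3)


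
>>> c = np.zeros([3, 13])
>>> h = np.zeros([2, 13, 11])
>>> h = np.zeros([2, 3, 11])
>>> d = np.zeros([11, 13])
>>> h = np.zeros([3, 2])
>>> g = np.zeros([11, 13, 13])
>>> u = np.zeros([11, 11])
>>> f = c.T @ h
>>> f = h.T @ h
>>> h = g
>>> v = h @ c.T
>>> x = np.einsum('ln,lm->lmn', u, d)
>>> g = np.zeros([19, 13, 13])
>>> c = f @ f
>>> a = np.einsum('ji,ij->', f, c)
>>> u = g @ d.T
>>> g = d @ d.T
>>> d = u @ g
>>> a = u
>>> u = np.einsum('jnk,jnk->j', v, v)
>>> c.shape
(2, 2)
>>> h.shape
(11, 13, 13)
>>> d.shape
(19, 13, 11)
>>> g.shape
(11, 11)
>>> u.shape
(11,)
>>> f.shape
(2, 2)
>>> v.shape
(11, 13, 3)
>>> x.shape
(11, 13, 11)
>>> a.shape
(19, 13, 11)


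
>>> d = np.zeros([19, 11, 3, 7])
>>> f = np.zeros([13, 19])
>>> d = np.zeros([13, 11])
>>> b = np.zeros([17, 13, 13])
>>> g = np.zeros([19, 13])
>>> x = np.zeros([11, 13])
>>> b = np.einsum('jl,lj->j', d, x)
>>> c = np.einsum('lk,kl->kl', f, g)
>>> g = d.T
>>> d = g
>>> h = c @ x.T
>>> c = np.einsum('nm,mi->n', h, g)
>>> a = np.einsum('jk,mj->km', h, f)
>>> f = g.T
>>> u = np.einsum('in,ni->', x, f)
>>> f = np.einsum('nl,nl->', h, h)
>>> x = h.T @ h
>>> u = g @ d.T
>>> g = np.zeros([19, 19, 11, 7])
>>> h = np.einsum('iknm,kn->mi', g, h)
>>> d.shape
(11, 13)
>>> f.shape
()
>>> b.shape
(13,)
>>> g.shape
(19, 19, 11, 7)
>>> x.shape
(11, 11)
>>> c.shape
(19,)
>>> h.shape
(7, 19)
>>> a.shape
(11, 13)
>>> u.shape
(11, 11)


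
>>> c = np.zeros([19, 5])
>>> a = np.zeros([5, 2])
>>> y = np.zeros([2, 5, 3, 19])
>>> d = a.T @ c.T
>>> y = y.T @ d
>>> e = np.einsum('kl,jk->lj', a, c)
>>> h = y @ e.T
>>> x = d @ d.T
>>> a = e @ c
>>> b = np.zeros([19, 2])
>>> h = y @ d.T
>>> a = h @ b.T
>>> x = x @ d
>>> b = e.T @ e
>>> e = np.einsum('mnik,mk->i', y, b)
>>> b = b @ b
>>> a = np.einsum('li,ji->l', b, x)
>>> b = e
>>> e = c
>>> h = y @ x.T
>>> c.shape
(19, 5)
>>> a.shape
(19,)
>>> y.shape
(19, 3, 5, 19)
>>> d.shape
(2, 19)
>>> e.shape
(19, 5)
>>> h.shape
(19, 3, 5, 2)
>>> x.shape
(2, 19)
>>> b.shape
(5,)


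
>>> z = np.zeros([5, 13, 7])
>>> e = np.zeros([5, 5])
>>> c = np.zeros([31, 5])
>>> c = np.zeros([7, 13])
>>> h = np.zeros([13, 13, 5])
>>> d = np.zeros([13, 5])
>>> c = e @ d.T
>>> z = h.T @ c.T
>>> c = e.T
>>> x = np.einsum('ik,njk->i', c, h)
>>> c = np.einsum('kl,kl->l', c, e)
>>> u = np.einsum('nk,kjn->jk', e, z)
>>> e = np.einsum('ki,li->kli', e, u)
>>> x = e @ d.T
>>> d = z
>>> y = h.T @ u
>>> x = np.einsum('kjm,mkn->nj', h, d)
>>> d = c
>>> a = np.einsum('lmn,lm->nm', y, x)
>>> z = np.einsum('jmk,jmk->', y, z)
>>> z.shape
()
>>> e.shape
(5, 13, 5)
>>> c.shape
(5,)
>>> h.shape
(13, 13, 5)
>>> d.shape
(5,)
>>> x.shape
(5, 13)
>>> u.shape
(13, 5)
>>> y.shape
(5, 13, 5)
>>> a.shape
(5, 13)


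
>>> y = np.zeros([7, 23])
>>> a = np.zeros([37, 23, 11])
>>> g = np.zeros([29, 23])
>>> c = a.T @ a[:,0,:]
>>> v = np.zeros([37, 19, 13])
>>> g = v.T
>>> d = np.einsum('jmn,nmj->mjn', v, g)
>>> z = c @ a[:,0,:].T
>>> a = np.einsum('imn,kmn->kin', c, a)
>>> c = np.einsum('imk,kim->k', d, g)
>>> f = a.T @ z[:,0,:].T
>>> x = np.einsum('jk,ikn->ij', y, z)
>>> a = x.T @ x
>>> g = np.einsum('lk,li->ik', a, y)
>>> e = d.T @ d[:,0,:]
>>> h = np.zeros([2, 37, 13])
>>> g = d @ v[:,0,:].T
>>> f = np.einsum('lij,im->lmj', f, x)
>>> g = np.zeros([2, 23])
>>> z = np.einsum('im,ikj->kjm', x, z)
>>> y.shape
(7, 23)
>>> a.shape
(7, 7)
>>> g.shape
(2, 23)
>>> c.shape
(13,)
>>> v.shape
(37, 19, 13)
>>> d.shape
(19, 37, 13)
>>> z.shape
(23, 37, 7)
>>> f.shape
(11, 7, 11)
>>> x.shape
(11, 7)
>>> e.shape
(13, 37, 13)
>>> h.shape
(2, 37, 13)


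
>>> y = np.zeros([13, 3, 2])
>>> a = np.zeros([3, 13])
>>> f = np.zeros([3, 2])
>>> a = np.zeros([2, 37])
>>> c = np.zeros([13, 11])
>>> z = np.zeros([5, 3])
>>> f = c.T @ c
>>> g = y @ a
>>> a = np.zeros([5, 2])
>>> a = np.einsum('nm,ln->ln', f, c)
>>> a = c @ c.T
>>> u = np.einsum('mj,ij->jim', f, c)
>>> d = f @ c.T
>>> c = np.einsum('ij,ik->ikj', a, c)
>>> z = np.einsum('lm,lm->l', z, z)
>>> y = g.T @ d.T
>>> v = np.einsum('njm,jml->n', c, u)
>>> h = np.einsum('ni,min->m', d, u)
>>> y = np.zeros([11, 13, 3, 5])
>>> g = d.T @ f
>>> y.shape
(11, 13, 3, 5)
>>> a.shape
(13, 13)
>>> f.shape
(11, 11)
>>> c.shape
(13, 11, 13)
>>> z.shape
(5,)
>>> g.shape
(13, 11)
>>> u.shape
(11, 13, 11)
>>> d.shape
(11, 13)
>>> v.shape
(13,)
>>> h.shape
(11,)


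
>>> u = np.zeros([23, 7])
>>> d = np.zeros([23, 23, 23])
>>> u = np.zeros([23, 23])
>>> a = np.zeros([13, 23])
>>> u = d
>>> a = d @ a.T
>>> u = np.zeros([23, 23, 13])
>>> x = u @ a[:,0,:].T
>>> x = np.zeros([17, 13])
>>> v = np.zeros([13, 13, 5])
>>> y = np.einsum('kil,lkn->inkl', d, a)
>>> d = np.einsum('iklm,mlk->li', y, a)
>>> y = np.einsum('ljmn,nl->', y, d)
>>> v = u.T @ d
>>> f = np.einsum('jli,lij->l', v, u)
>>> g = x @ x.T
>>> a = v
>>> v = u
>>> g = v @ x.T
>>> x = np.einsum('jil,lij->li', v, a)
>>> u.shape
(23, 23, 13)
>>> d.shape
(23, 23)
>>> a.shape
(13, 23, 23)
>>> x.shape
(13, 23)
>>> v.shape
(23, 23, 13)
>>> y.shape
()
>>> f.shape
(23,)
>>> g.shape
(23, 23, 17)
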